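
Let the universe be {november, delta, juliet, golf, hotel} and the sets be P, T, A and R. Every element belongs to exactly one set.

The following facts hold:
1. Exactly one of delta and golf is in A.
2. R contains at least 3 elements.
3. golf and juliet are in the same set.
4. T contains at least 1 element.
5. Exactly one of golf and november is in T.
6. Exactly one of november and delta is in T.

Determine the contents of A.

A = {delta}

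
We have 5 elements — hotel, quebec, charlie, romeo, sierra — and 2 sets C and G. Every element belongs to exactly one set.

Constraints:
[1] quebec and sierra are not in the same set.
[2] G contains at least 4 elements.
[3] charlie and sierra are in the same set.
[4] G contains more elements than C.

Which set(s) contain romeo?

romeo: G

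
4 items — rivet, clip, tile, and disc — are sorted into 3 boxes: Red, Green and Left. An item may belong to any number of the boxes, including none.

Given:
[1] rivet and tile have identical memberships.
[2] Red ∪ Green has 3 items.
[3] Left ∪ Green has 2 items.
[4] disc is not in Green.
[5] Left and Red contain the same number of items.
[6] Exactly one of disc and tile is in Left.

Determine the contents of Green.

From (4): disc ∉ Green.
Suppose rivet ∈ Green: no assignment then satisfies all the clues, so rivet ∉ Green.

Green = {clip}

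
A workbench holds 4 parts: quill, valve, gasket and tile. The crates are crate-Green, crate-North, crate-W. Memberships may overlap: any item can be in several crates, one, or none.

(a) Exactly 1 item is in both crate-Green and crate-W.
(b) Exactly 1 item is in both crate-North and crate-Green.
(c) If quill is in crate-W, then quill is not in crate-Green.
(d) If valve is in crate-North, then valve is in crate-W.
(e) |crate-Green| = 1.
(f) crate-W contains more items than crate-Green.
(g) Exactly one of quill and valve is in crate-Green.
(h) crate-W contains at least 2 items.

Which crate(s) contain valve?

valve: crate-Green, crate-North, crate-W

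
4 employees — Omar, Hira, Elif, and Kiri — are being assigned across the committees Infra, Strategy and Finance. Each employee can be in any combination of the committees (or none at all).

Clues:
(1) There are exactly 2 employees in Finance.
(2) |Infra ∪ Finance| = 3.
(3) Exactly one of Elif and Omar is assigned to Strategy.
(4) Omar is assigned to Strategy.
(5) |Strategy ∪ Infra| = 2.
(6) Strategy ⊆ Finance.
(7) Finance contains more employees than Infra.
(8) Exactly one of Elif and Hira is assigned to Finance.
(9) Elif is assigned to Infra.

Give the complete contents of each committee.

Infra = {Elif}; Strategy = {Omar}; Finance = {Hira, Omar}

From (4): Omar ∈ Strategy.
From (9): Elif ∈ Infra.
(3) (exactly one): Elif ∉ Strategy.
(6) with Omar ∈ Strategy: Omar ∈ Finance.
Suppose Omar ∈ Infra: no assignment then satisfies all the clues, so Omar ∉ Infra.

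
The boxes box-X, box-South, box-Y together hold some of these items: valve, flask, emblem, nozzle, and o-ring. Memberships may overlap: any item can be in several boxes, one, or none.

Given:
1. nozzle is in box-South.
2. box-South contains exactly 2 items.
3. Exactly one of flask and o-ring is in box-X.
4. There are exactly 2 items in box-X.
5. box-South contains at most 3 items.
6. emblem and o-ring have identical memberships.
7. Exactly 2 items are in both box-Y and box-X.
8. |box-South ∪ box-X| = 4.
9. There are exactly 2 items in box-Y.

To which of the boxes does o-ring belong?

o-ring: box-X, box-Y

From (1): nozzle ∈ box-South.
Suppose o-ring ∉ box-X: no assignment then satisfies all the clues, so o-ring ∈ box-X.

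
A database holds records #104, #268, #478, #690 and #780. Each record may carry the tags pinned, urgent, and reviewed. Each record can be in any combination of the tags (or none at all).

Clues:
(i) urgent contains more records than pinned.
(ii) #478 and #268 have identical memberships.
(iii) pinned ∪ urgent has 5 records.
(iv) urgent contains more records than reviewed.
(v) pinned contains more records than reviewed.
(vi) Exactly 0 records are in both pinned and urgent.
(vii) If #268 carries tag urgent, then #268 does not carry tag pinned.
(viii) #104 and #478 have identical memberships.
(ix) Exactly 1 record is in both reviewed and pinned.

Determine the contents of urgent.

urgent = {#104, #268, #478}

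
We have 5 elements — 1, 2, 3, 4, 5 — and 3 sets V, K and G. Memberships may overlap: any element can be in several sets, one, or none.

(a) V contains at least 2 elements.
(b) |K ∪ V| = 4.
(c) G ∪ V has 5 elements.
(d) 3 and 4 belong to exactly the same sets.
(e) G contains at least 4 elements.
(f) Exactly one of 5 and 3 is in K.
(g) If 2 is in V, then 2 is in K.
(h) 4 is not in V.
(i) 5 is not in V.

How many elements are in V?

From (h): 4 ∉ V.
From (i): 5 ∉ V.
(d): 3 matches 4: 3 ∉ V.
(a): only 2 candidates remain for V, so all are in.
(g): 2 ∈ K.

2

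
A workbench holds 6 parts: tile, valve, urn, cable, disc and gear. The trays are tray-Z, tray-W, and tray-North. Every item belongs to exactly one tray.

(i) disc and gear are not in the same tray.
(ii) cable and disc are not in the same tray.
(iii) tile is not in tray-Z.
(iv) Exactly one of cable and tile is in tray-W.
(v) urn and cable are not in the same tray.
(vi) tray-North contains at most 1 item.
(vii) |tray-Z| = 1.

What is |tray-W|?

4

From (iii): tile ∉ tray-Z.
Suppose tile ∉ tray-W: no assignment then satisfies all the clues, so tile ∈ tray-W.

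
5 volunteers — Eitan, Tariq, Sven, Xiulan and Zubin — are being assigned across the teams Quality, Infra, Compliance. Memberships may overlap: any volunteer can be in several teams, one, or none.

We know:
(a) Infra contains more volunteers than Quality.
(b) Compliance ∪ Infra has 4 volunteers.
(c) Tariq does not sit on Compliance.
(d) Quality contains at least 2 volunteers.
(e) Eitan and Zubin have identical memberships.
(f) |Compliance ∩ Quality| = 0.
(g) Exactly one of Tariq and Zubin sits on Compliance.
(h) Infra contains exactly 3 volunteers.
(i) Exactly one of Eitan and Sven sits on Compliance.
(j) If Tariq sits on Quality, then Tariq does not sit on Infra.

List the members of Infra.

From (c): Tariq ∉ Compliance.
(g) (exactly one): Zubin ∈ Compliance.
(e): Eitan matches Zubin: Eitan ∈ Compliance.
(i) (exactly one): Sven ∉ Compliance.
Suppose Eitan ∉ Infra: no assignment then satisfies all the clues, so Eitan ∈ Infra.

Infra = {Eitan, Sven, Zubin}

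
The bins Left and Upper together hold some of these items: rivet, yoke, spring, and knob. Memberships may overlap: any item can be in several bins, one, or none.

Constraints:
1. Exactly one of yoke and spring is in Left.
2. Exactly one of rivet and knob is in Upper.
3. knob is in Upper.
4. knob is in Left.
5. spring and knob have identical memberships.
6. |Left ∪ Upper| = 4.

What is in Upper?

Upper = {knob, spring, yoke}

From (3): knob ∈ Upper.
From (4): knob ∈ Left.
(2) (exactly one): rivet ∉ Upper.
(5): spring matches knob: spring ∈ Left.
(5): spring matches knob: spring ∈ Upper.
(1) (exactly one): yoke ∉ Left.
Suppose yoke ∉ Upper: no assignment then satisfies all the clues, so yoke ∈ Upper.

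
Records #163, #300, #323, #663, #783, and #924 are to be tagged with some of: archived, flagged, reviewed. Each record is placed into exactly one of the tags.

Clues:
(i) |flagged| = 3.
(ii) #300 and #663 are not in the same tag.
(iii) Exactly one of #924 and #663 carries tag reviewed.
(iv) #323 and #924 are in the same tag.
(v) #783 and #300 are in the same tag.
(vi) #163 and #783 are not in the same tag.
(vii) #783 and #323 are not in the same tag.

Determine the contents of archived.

archived = {#300, #783}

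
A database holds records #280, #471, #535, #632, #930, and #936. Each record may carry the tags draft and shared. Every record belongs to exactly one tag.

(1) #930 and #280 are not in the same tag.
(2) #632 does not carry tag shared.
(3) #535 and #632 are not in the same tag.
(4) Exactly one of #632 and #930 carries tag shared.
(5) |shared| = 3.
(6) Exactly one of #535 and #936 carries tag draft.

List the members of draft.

draft = {#280, #632, #936}

From (2): #632 ∉ shared.
(4) (exactly one): #930 ∈ shared.
Only one tag left: #632 ∈ draft.
(1): #280 ∉ shared.
(3): #535 ∉ draft.
(6) (exactly one): #936 ∈ draft.
Only one tag left: #280 ∈ draft.
Only one tag left: #535 ∈ shared.
(5): only 3 candidates remain for shared, so all are in.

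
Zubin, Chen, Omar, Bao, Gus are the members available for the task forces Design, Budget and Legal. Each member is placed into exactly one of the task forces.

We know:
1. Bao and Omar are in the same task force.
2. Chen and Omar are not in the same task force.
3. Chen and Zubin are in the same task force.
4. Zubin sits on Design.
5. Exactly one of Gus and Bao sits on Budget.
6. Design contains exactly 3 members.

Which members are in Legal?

From (4): Zubin ∈ Design.
(3): Chen matches Zubin: Chen ∈ Design.
(2): Omar ∉ Design.
(1): Bao matches Omar: Bao ∉ Design.
(6): only 3 candidates remain for Design, so all are in.
(5) (exactly one): Bao ∈ Budget.
(1): Omar matches Bao: Omar ∈ Budget.

Legal = {}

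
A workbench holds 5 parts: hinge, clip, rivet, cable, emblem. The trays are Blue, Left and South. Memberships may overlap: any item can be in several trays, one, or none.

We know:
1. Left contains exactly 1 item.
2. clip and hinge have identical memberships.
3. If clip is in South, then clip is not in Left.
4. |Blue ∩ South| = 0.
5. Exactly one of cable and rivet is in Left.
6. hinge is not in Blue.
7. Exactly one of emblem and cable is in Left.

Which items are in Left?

Left = {cable}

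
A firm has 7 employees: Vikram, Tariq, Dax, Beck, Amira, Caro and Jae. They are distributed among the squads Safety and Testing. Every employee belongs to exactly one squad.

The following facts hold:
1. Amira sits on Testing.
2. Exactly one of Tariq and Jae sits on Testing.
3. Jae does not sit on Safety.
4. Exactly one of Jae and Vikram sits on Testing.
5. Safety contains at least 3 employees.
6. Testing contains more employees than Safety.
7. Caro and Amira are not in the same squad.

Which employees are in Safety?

Safety = {Caro, Tariq, Vikram}

From (1): Amira ∈ Testing.
From (3): Jae ∉ Safety.
(7): Caro ∉ Testing.
Only one squad left: Caro ∈ Safety.
Only one squad left: Jae ∈ Testing.
(2) (exactly one): Tariq ∉ Testing.
(4) (exactly one): Vikram ∉ Testing.
Only one squad left: Vikram ∈ Safety.
Only one squad left: Tariq ∈ Safety.
Suppose Dax ∈ Safety: no assignment then satisfies all the clues, so Dax ∉ Safety.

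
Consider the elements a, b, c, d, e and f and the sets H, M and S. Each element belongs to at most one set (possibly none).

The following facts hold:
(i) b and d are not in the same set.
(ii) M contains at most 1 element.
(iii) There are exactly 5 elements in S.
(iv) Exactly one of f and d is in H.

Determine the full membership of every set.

H = {d}; M = {}; S = {a, b, c, e, f}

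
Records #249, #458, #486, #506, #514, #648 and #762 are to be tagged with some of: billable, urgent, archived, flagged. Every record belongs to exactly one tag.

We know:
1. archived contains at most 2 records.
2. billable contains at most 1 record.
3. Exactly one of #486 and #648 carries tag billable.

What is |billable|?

1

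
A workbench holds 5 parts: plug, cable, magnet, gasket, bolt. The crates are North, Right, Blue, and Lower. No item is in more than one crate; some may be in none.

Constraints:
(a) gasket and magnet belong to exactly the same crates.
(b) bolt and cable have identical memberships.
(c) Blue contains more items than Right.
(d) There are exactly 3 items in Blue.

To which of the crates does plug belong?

plug: Blue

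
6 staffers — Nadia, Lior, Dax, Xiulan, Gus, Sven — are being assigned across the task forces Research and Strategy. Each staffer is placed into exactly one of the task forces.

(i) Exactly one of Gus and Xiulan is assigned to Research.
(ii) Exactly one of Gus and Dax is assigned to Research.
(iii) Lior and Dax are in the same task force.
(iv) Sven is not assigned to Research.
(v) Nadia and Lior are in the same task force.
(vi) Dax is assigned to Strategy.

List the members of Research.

From (iv): Sven ∉ Research.
From (vi): Dax ∈ Strategy.
(ii) (exactly one): Gus ∈ Research.
(iii): Lior matches Dax: Lior ∉ Research.
(iii): Lior matches Dax: Lior ∈ Strategy.
(v): Nadia matches Lior: Nadia ∉ Research.
(v): Nadia matches Lior: Nadia ∈ Strategy.
Only one task force left: Sven ∈ Strategy.
(i) (exactly one): Xiulan ∉ Research.
Only one task force left: Xiulan ∈ Strategy.

Research = {Gus}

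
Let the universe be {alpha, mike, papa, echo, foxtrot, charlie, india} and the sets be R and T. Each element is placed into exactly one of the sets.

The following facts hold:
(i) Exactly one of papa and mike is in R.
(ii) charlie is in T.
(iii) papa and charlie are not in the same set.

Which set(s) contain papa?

From (ii): charlie ∈ T.
(iii): papa ∉ T.
Only one set left: papa ∈ R.
(i) (exactly one): mike ∉ R.
Only one set left: mike ∈ T.

papa: R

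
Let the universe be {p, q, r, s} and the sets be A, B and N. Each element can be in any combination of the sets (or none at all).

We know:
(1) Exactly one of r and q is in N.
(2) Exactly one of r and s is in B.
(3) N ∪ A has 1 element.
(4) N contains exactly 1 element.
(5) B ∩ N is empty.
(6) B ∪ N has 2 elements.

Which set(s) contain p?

p: none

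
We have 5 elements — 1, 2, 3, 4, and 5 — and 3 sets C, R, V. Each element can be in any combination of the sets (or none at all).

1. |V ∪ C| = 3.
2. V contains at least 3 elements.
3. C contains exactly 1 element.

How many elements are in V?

3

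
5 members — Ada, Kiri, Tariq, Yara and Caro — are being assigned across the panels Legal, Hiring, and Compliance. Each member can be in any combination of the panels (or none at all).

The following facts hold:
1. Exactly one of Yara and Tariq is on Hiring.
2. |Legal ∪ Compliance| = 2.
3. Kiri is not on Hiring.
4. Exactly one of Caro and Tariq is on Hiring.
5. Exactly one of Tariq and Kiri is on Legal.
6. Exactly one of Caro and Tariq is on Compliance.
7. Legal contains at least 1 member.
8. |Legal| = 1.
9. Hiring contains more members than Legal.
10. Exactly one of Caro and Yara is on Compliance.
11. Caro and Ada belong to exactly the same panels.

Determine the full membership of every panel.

Legal = {Tariq}; Hiring = {Ada, Caro, Yara}; Compliance = {Tariq, Yara}

From (3): Kiri ∉ Hiring.
Suppose Ada ∈ Legal: no assignment then satisfies all the clues, so Ada ∉ Legal.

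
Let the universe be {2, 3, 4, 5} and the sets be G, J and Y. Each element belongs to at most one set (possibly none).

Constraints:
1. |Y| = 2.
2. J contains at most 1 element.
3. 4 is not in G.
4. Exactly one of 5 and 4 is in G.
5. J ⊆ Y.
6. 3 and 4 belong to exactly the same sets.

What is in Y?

Y = {3, 4}

From (3): 4 ∉ G.
(4) (exactly one): 5 ∈ G.
(6): 3 matches 4: 3 ∉ G.
Suppose 2 ∈ Y: no assignment then satisfies all the clues, so 2 ∉ Y.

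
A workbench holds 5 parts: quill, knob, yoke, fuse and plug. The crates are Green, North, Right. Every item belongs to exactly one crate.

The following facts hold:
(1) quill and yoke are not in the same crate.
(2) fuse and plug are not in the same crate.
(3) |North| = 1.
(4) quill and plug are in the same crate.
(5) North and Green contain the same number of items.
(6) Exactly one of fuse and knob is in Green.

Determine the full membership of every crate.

Green = {fuse}; North = {yoke}; Right = {knob, plug, quill}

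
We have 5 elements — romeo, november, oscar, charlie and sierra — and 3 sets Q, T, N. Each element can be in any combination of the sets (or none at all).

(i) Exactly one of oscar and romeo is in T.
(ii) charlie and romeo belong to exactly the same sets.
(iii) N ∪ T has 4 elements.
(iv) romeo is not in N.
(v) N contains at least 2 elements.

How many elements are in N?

2

From (iv): romeo ∉ N.
(ii): charlie matches romeo: charlie ∉ N.
Suppose romeo ∉ T: no assignment then satisfies all the clues, so romeo ∈ T.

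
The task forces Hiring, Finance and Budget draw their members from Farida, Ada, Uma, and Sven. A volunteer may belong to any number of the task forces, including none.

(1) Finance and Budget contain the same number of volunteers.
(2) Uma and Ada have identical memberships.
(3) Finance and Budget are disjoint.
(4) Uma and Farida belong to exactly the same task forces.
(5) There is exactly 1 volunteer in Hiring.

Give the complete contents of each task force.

Hiring = {Sven}; Finance = {}; Budget = {}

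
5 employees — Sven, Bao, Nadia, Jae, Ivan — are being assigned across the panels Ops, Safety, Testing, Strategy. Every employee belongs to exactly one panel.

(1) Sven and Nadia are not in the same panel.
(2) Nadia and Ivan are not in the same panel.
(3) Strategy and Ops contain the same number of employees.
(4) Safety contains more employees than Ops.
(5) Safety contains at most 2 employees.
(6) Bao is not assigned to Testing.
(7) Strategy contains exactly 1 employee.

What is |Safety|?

2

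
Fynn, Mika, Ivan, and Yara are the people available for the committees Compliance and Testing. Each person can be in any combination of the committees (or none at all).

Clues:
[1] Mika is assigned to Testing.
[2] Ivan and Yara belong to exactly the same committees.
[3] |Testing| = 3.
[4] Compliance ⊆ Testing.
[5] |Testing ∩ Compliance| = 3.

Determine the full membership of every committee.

Compliance = {Ivan, Mika, Yara}; Testing = {Ivan, Mika, Yara}

From (1): Mika ∈ Testing.
Suppose Fynn ∈ Compliance: no assignment then satisfies all the clues, so Fynn ∉ Compliance.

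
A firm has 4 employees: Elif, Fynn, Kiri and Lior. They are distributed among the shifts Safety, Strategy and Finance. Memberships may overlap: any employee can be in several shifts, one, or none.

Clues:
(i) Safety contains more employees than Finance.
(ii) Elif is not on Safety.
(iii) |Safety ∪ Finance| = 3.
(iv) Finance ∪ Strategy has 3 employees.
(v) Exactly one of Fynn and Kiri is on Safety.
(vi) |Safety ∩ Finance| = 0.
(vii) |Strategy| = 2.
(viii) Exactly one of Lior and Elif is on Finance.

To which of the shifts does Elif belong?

From (ii): Elif ∉ Safety.
Suppose Elif ∈ Strategy: no assignment then satisfies all the clues, so Elif ∉ Strategy.

Elif: Finance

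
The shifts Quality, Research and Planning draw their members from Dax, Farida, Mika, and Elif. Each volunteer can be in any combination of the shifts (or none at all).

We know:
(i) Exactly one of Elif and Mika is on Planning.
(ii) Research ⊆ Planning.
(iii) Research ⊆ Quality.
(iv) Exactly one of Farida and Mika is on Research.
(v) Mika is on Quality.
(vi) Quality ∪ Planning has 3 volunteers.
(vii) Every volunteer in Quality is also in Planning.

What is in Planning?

Planning = {Dax, Farida, Mika}

From (v): Mika ∈ Quality.
(vii) with Mika ∈ Quality: Mika ∈ Planning.
(i) (exactly one): Elif ∉ Planning.
(ii) contrapositive: Elif ∉ Research.
(vii) contrapositive: Elif ∉ Quality.
Suppose Dax ∉ Planning: no assignment then satisfies all the clues, so Dax ∈ Planning.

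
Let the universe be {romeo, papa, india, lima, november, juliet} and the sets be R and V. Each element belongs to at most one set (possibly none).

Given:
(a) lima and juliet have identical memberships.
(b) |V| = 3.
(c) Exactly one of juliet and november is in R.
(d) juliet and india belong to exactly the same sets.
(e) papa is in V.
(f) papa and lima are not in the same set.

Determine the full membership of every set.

R = {india, juliet, lima}; V = {november, papa, romeo}

From (e): papa ∈ V.
(f): lima ∉ V.
(a): juliet matches lima: juliet ∉ V.
(d): india matches juliet: india ∉ V.
(b): only 3 candidates remain for V, so all are in.
(c) (exactly one): juliet ∈ R.
(d): india matches juliet: india ∈ R.
(a): lima matches juliet: lima ∈ R.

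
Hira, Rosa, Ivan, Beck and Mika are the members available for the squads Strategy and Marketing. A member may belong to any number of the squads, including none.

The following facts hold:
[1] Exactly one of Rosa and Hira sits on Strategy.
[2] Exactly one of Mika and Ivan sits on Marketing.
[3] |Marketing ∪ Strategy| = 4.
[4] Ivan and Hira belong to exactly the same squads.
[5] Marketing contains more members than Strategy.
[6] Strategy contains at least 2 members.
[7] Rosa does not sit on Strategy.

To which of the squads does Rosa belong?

Rosa: Marketing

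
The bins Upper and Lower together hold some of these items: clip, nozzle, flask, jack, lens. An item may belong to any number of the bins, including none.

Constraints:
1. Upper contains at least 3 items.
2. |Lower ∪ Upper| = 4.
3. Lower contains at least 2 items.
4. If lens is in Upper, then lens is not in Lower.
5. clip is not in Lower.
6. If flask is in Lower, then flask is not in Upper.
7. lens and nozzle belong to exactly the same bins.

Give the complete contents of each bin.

From (5): clip ∉ Lower.
Suppose clip ∈ Upper: no assignment then satisfies all the clues, so clip ∉ Upper.

Upper = {jack, lens, nozzle}; Lower = {flask, jack}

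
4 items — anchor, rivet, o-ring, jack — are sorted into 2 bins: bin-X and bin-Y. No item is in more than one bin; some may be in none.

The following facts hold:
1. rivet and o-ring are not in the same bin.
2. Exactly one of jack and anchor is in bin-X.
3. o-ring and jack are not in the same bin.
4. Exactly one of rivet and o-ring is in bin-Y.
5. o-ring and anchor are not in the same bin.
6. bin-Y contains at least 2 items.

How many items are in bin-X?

1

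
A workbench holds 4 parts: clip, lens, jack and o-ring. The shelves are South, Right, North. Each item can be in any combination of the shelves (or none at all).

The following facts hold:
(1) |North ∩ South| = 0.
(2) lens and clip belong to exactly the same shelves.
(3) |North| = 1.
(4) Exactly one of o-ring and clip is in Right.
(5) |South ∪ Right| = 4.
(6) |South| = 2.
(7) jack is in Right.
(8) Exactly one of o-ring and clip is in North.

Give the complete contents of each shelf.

South = {clip, lens}; Right = {jack, o-ring}; North = {o-ring}

From (7): jack ∈ Right.
Suppose clip ∉ South: no assignment then satisfies all the clues, so clip ∈ South.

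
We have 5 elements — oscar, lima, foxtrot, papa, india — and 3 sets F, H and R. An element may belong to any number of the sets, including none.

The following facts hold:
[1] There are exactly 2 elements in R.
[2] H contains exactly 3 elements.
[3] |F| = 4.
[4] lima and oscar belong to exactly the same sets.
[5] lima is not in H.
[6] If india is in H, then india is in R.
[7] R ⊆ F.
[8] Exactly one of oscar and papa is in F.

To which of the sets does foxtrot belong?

foxtrot: F, H, R

From (5): lima ∉ H.
(4): oscar matches lima: oscar ∉ H.
(2): only 3 candidates remain for H, so all are in.
(6): india ∈ R.
(7) with india ∈ R: india ∈ F.
Suppose foxtrot ∉ F: no assignment then satisfies all the clues, so foxtrot ∈ F.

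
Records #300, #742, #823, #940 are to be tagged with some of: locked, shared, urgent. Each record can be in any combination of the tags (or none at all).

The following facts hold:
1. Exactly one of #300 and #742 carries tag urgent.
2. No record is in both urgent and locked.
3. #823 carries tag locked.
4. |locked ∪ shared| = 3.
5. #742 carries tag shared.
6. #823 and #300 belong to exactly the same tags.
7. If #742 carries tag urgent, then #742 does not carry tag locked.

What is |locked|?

2

From (3): #823 ∈ locked.
From (5): #742 ∈ shared.
(2) (disjoint): #823 ∉ urgent.
(6): #300 matches #823: #300 ∈ locked.
(6): #300 matches #823: #300 ∉ urgent.
(1) (exactly one): #742 ∈ urgent.
(2) (disjoint): #742 ∉ locked.
Suppose #940 ∈ locked: no assignment then satisfies all the clues, so #940 ∉ locked.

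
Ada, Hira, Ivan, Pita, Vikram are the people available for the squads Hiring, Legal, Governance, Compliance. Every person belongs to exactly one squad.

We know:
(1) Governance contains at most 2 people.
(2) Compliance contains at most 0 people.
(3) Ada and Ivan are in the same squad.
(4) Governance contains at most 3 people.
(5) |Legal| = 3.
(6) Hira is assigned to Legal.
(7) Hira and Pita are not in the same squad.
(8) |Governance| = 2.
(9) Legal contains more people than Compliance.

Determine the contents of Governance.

Governance = {Pita, Vikram}

From (6): Hira ∈ Legal.
(2): Compliance already has 0, so the rest are out.
(7): Pita ∉ Legal.
Suppose Ada ∈ Governance: no assignment then satisfies all the clues, so Ada ∉ Governance.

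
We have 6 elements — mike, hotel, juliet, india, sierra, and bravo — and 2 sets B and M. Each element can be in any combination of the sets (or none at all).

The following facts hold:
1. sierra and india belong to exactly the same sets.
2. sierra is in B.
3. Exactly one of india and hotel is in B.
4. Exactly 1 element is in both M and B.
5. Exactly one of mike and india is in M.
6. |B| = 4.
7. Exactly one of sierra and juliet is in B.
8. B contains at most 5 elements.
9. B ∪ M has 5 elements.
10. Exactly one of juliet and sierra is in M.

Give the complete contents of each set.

From (2): sierra ∈ B.
(1): india matches sierra: india ∈ B.
(3) (exactly one): hotel ∉ B.
(7) (exactly one): juliet ∉ B.
(6): only 4 candidates remain for B, so all are in.
Suppose mike ∉ M: no assignment then satisfies all the clues, so mike ∈ M.

B = {bravo, india, mike, sierra}; M = {juliet, mike}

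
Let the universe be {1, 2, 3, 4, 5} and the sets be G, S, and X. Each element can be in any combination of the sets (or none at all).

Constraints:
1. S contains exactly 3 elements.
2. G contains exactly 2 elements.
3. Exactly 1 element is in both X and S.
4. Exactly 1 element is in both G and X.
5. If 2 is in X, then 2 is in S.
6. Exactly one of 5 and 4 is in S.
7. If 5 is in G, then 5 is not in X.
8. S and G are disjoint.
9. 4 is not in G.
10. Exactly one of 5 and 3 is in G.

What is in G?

G = {1, 5}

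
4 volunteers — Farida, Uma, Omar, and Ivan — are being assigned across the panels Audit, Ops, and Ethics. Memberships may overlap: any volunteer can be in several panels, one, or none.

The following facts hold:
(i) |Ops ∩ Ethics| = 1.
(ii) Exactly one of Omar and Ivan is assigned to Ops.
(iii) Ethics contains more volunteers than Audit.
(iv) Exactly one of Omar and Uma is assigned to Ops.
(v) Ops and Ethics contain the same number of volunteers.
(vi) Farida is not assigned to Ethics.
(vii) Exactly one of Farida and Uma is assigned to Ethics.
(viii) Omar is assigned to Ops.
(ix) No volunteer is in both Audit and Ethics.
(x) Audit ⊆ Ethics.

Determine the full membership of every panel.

Audit = {}; Ops = {Farida, Omar}; Ethics = {Omar, Uma}

From (vi): Farida ∉ Ethics.
From (viii): Omar ∈ Ops.
(ii) (exactly one): Ivan ∉ Ops.
(iv) (exactly one): Uma ∉ Ops.
(vii) (exactly one): Uma ∈ Ethics.
(ix) (disjoint): Uma ∉ Audit.
(x) contrapositive: Farida ∉ Audit.
Suppose Farida ∉ Ops: no assignment then satisfies all the clues, so Farida ∈ Ops.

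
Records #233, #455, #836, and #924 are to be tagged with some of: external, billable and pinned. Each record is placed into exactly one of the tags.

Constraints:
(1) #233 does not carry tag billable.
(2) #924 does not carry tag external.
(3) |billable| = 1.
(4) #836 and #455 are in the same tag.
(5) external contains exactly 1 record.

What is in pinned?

pinned = {#455, #836}

From (1): #233 ∉ billable.
From (2): #924 ∉ external.
Suppose #233 ∈ pinned: no assignment then satisfies all the clues, so #233 ∉ pinned.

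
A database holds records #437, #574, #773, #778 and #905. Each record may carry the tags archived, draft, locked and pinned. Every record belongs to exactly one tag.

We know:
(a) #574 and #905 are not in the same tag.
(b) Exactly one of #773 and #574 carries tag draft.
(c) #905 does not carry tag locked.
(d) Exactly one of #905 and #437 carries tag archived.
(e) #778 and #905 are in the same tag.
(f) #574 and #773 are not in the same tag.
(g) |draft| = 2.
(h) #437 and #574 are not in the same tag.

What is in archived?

archived = {#778, #905}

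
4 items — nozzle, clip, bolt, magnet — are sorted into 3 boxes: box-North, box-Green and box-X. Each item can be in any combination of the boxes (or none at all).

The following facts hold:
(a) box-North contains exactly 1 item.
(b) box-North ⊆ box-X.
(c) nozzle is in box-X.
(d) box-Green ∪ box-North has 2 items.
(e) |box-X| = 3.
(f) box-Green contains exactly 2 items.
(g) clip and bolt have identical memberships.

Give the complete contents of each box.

box-North = {nozzle}; box-Green = {magnet, nozzle}; box-X = {bolt, clip, nozzle}

From (c): nozzle ∈ box-X.
Suppose nozzle ∉ box-North: no assignment then satisfies all the clues, so nozzle ∈ box-North.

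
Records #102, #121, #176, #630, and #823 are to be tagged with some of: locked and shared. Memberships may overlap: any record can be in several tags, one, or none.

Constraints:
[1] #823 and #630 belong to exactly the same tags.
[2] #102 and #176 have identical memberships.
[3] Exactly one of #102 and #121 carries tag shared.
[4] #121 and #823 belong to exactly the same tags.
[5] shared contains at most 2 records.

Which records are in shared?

shared = {#102, #176}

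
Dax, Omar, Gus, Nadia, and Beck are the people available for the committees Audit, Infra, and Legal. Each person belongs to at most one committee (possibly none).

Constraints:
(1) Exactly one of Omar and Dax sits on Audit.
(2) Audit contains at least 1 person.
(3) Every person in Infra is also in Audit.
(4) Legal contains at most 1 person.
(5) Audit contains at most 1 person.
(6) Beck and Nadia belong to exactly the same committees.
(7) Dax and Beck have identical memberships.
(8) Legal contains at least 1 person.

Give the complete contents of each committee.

Audit = {Omar}; Infra = {}; Legal = {Gus}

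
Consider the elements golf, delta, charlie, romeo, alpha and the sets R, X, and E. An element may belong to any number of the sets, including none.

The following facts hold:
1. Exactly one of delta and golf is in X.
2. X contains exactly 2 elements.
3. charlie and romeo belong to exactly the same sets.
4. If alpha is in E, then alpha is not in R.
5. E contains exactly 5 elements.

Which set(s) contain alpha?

(5): only 5 candidates remain for E, so all are in.
(4): alpha ∉ R.
Suppose alpha ∉ X: no assignment then satisfies all the clues, so alpha ∈ X.

alpha: E, X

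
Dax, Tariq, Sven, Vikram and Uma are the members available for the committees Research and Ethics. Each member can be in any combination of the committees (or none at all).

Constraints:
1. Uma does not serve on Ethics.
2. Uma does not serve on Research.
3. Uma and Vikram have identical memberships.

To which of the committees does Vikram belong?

From (1): Uma ∉ Ethics.
From (2): Uma ∉ Research.
(3): Vikram matches Uma: Vikram ∉ Research.
(3): Vikram matches Uma: Vikram ∉ Ethics.

Vikram: none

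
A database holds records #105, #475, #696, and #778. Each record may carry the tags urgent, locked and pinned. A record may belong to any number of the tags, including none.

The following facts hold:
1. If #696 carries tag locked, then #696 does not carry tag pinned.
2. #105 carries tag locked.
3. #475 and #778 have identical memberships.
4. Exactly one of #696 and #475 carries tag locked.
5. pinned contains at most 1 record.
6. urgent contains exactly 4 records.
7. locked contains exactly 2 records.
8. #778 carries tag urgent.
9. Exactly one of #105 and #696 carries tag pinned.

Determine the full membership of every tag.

urgent = {#105, #475, #696, #778}; locked = {#105, #696}; pinned = {#105}

From (2): #105 ∈ locked.
From (8): #778 ∈ urgent.
(3): #475 matches #778: #475 ∈ urgent.
(6): only 4 candidates remain for urgent, so all are in.
Suppose #105 ∉ pinned: no assignment then satisfies all the clues, so #105 ∈ pinned.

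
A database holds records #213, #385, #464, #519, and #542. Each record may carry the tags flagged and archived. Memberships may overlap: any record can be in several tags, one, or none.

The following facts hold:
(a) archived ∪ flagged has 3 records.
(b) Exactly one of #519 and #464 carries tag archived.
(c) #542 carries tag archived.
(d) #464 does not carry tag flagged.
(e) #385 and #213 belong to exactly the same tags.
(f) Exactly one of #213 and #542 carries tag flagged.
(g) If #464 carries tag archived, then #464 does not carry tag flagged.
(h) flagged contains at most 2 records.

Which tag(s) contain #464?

From (c): #542 ∈ archived.
From (d): #464 ∉ flagged.
Suppose #464 ∉ archived: no assignment then satisfies all the clues, so #464 ∈ archived.

#464: archived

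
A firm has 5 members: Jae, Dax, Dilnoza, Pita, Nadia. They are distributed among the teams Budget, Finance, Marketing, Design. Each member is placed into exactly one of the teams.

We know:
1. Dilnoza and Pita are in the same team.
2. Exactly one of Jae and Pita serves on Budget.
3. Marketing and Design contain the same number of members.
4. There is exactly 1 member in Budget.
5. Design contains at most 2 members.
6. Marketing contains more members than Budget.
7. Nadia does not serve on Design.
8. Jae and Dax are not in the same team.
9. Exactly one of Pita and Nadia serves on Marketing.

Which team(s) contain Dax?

Dax: Marketing

From (7): Nadia ∉ Design.
Suppose Dax ∈ Budget: no assignment then satisfies all the clues, so Dax ∉ Budget.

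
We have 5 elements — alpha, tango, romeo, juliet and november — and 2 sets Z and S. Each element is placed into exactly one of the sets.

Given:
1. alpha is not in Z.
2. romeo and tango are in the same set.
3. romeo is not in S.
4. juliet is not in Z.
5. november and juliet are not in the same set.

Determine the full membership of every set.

From (1): alpha ∉ Z.
From (3): romeo ∉ S.
From (4): juliet ∉ Z.
(2): tango matches romeo: tango ∉ S.
Only one set left: alpha ∈ S.
Only one set left: tango ∈ Z.
Only one set left: romeo ∈ Z.
Only one set left: juliet ∈ S.
(5): november ∉ S.
Only one set left: november ∈ Z.

Z = {november, romeo, tango}; S = {alpha, juliet}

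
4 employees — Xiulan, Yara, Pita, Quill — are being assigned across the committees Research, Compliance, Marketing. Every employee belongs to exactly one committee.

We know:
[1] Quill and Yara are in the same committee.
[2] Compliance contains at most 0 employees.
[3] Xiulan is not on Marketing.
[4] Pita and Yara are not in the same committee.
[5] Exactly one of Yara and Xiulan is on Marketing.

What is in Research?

Research = {Pita, Xiulan}

From (3): Xiulan ∉ Marketing.
(2): Compliance already has 0, so the rest are out.
(5) (exactly one): Yara ∈ Marketing.
Only one committee left: Xiulan ∈ Research.
(1): Quill matches Yara: Quill ∉ Research.
(1): Quill matches Yara: Quill ∈ Marketing.
(4): Pita ∉ Marketing.
Only one committee left: Pita ∈ Research.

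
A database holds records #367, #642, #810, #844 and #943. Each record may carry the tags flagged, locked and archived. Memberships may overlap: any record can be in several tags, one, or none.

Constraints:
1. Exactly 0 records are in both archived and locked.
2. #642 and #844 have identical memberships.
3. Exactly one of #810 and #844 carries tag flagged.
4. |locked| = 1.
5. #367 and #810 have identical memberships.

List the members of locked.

locked = {#943}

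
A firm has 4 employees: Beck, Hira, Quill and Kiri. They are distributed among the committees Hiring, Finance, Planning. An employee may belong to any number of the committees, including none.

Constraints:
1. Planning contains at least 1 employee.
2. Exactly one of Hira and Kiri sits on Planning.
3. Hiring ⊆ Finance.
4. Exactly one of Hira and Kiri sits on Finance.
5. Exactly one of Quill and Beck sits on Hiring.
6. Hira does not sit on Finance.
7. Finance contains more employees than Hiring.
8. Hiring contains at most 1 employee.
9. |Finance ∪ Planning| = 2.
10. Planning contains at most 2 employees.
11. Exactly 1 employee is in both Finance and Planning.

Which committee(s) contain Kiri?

Kiri: Finance, Planning

From (6): Hira ∉ Finance.
(3) contrapositive: Hira ∉ Hiring.
(4) (exactly one): Kiri ∈ Finance.
Suppose Kiri ∈ Hiring: no assignment then satisfies all the clues, so Kiri ∉ Hiring.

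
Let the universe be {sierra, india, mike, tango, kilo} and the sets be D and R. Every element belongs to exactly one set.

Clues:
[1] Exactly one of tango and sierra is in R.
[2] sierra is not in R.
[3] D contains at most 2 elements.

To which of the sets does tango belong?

tango: R

From (2): sierra ∉ R.
(1) (exactly one): tango ∈ R.
Only one set left: sierra ∈ D.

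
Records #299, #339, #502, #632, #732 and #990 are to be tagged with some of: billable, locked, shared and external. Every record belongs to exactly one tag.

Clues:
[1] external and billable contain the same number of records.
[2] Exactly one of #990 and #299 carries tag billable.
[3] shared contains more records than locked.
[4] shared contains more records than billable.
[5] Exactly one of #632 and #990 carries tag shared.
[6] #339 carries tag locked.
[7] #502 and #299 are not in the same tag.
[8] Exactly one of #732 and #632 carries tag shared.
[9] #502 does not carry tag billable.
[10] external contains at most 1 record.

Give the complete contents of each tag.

billable = {#299}; locked = {#339}; shared = {#502, #732, #990}; external = {#632}

From (6): #339 ∈ locked.
From (9): #502 ∉ billable.
Suppose #299 ∉ billable: no assignment then satisfies all the clues, so #299 ∈ billable.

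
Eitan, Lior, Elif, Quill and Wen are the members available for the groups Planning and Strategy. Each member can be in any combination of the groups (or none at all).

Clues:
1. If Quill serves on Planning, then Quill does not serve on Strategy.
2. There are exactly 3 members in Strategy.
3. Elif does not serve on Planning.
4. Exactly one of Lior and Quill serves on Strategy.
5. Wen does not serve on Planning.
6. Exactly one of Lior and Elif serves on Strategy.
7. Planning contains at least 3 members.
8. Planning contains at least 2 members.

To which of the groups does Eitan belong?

From (3): Elif ∉ Planning.
From (5): Wen ∉ Planning.
(7): only 3 candidates remain for Planning, so all are in.
(1): Quill ∉ Strategy.
(4) (exactly one): Lior ∈ Strategy.
(6) (exactly one): Elif ∉ Strategy.
(2): only 3 candidates remain for Strategy, so all are in.

Eitan: Planning, Strategy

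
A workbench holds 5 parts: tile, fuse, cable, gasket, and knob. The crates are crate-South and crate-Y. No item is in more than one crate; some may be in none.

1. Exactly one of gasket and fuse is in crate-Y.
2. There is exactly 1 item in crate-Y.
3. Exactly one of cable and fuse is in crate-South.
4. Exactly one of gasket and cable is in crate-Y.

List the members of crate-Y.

crate-Y = {gasket}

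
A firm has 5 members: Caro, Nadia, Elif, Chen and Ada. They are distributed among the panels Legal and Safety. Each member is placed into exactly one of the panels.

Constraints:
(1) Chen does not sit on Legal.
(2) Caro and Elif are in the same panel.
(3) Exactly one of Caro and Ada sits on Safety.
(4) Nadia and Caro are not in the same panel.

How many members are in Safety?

3

From (1): Chen ∉ Legal.
Only one panel left: Chen ∈ Safety.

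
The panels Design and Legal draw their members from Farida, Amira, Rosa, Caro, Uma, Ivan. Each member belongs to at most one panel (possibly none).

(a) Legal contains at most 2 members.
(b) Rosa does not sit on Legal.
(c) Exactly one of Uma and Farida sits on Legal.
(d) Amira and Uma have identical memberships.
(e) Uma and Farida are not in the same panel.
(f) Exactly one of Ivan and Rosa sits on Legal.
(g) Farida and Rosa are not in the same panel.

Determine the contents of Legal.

Legal = {Farida, Ivan}

From (b): Rosa ∉ Legal.
(f) (exactly one): Ivan ∈ Legal.
Suppose Farida ∉ Legal: no assignment then satisfies all the clues, so Farida ∈ Legal.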